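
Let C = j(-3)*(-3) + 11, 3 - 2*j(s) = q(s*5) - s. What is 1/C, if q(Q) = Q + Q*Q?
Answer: 1/326 ≈ 0.0030675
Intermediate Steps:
q(Q) = Q + Q**2
j(s) = 3/2 + s/2 - 5*s*(1 + 5*s)/2 (j(s) = 3/2 - ((s*5)*(1 + s*5) - s)/2 = 3/2 - ((5*s)*(1 + 5*s) - s)/2 = 3/2 - (5*s*(1 + 5*s) - s)/2 = 3/2 - (-s + 5*s*(1 + 5*s))/2 = 3/2 + (s/2 - 5*s*(1 + 5*s)/2) = 3/2 + s/2 - 5*s*(1 + 5*s)/2)
C = 326 (C = (3/2 - 2*(-3) - 25/2*(-3)**2)*(-3) + 11 = (3/2 + 6 - 25/2*9)*(-3) + 11 = (3/2 + 6 - 225/2)*(-3) + 11 = -105*(-3) + 11 = 315 + 11 = 326)
1/C = 1/326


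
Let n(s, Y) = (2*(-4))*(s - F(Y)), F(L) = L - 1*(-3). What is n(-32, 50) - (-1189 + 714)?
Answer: 1155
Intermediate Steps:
F(L) = 3 + L (F(L) = L + 3 = 3 + L)
n(s, Y) = 24 - 8*s + 8*Y (n(s, Y) = (2*(-4))*(s - (3 + Y)) = -8*(s + (-3 - Y)) = -8*(-3 + s - Y) = 24 - 8*s + 8*Y)
n(-32, 50) - (-1189 + 714) = (24 - 8*(-32) + 8*50) - (-1189 + 714) = (24 + 256 + 400) - 1*(-475) = 680 + 475 = 1155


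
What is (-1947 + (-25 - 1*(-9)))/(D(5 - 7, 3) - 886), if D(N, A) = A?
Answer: 1963/883 ≈ 2.2231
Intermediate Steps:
(-1947 + (-25 - 1*(-9)))/(D(5 - 7, 3) - 886) = (-1947 + (-25 - 1*(-9)))/(3 - 886) = (-1947 + (-25 + 9))/(-883) = (-1947 - 16)*(-1/883) = -1963*(-1/883) = 1963/883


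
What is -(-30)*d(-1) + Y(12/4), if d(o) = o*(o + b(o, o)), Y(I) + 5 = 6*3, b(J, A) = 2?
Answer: -17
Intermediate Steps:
Y(I) = 13 (Y(I) = -5 + 6*3 = -5 + 18 = 13)
d(o) = o*(2 + o) (d(o) = o*(o + 2) = o*(2 + o))
-(-30)*d(-1) + Y(12/4) = -(-30)*(-(2 - 1)) + 13 = -(-30)*(-1*1) + 13 = -(-30)*(-1) + 13 = -30*1 + 13 = -30 + 13 = -17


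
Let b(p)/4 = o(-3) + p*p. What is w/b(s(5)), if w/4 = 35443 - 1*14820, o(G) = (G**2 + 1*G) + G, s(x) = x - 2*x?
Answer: 20623/28 ≈ 736.54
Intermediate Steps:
s(x) = -x
o(G) = G**2 + 2*G (o(G) = (G**2 + G) + G = (G + G**2) + G = G**2 + 2*G)
b(p) = 12 + 4*p**2 (b(p) = 4*(-3*(2 - 3) + p*p) = 4*(-3*(-1) + p**2) = 4*(3 + p**2) = 12 + 4*p**2)
w = 82492 (w = 4*(35443 - 1*14820) = 4*(35443 - 14820) = 4*20623 = 82492)
w/b(s(5)) = 82492/(12 + 4*(-1*5)**2) = 82492/(12 + 4*(-5)**2) = 82492/(12 + 4*25) = 82492/(12 + 100) = 82492/112 = 82492*(1/112) = 20623/28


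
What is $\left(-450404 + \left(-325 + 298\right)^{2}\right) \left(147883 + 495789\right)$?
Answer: $-289443206600$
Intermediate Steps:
$\left(-450404 + \left(-325 + 298\right)^{2}\right) \left(147883 + 495789\right) = \left(-450404 + \left(-27\right)^{2}\right) 643672 = \left(-450404 + 729\right) 643672 = \left(-449675\right) 643672 = -289443206600$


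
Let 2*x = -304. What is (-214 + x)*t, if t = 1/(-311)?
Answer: 366/311 ≈ 1.1768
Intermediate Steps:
x = -152 (x = (½)*(-304) = -152)
t = -1/311 ≈ -0.0032154
(-214 + x)*t = (-214 - 152)*(-1/311) = -366*(-1/311) = 366/311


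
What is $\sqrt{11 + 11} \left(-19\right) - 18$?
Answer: $-18 - 19 \sqrt{22} \approx -107.12$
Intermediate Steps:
$\sqrt{11 + 11} \left(-19\right) - 18 = \sqrt{22} \left(-19\right) - 18 = - 19 \sqrt{22} - 18 = -18 - 19 \sqrt{22}$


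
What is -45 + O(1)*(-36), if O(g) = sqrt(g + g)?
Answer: -45 - 36*sqrt(2) ≈ -95.912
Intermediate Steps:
O(g) = sqrt(2)*sqrt(g) (O(g) = sqrt(2*g) = sqrt(2)*sqrt(g))
-45 + O(1)*(-36) = -45 + (sqrt(2)*sqrt(1))*(-36) = -45 + (sqrt(2)*1)*(-36) = -45 + sqrt(2)*(-36) = -45 - 36*sqrt(2)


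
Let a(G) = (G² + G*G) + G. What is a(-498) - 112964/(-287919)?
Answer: 142666856654/287919 ≈ 4.9551e+5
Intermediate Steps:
a(G) = G + 2*G² (a(G) = (G² + G²) + G = 2*G² + G = G + 2*G²)
a(-498) - 112964/(-287919) = -498*(1 + 2*(-498)) - 112964/(-287919) = -498*(1 - 996) - 112964*(-1)/287919 = -498*(-995) - 1*(-112964/287919) = 495510 + 112964/287919 = 142666856654/287919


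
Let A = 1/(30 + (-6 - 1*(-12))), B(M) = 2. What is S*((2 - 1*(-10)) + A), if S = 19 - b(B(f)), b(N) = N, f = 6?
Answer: 7361/36 ≈ 204.47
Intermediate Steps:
A = 1/36 (A = 1/(30 + (-6 + 12)) = 1/(30 + 6) = 1/36 ≈ 0.027778)
S = 17 (S = 19 - 1*2 = 19 - 2 = 17)
S*((2 - 1*(-10)) + A) = 17*((2 - 1*(-10)) + 1/36) = 17*((2 + 10) + 1/36) = 17*(12 + 1/36) = 17*(433/36) = 7361/36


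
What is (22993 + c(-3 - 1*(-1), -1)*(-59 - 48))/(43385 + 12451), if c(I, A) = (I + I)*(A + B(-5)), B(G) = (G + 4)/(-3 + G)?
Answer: 15079/37224 ≈ 0.40509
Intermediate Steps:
B(G) = (4 + G)/(-3 + G)
c(I, A) = 2*I*(⅛ + A) (c(I, A) = (I + I)*(A + (4 - 5)/(-3 - 5)) = (2*I)*(A - 1/(-8)) = (2*I)*(A - ⅛*(-1)) = (2*I)*(A + ⅛) = (2*I)*(⅛ + A) = 2*I*(⅛ + A))
(22993 + c(-3 - 1*(-1), -1)*(-59 - 48))/(43385 + 12451) = (22993 + ((-3 - 1*(-1))*(1 + 8*(-1))/4)*(-59 - 48))/(43385 + 12451) = (22993 + ((-3 + 1)*(1 - 8)/4)*(-107))/55836 = (22993 + ((¼)*(-2)*(-7))*(-107))*(1/55836) = (22993 + (7/2)*(-107))*(1/55836) = (22993 - 749/2)*(1/55836) = (45237/2)*(1/55836) = 15079/37224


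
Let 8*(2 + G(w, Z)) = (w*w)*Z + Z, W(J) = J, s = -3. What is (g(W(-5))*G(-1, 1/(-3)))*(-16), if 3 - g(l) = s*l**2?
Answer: 2600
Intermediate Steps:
G(w, Z) = -2 + Z/8 + Z*w**2/8 (G(w, Z) = -2 + ((w*w)*Z + Z)/8 = -2 + (w**2*Z + Z)/8 = -2 + (Z*w**2 + Z)/8 = -2 + (Z + Z*w**2)/8 = -2 + (Z/8 + Z*w**2/8) = -2 + Z/8 + Z*w**2/8)
g(l) = 3 + 3*l**2 (g(l) = 3 - (-3)*l**2 = 3 + 3*l**2)
(g(W(-5))*G(-1, 1/(-3)))*(-16) = ((3 + 3*(-5)**2)*(-2 + (1/8)/(-3) + (1/8)*(-1)**2/(-3)))*(-16) = ((3 + 3*25)*(-2 + (1/8)*(-1/3) + (1/8)*(-1/3)*1))*(-16) = ((3 + 75)*(-2 - 1/24 - 1/24))*(-16) = (78*(-25/12))*(-16) = -325/2*(-16) = 2600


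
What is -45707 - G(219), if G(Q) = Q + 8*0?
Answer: -45926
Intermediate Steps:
G(Q) = Q (G(Q) = Q + 0 = Q)
-45707 - G(219) = -45707 - 1*219 = -45707 - 219 = -45926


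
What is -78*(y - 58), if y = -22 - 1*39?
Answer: 9282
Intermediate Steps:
y = -61 (y = -22 - 39 = -61)
-78*(y - 58) = -78*(-61 - 58) = -78*(-119) = 9282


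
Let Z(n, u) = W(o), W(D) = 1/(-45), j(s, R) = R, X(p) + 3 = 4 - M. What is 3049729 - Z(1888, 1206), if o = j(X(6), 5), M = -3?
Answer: 137237806/45 ≈ 3.0497e+6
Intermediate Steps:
X(p) = 4 (X(p) = -3 + (4 - 1*(-3)) = -3 + (4 + 3) = -3 + 7 = 4)
o = 5
W(D) = -1/45
Z(n, u) = -1/45
3049729 - Z(1888, 1206) = 3049729 - 1*(-1/45) = 3049729 + 1/45 = 137237806/45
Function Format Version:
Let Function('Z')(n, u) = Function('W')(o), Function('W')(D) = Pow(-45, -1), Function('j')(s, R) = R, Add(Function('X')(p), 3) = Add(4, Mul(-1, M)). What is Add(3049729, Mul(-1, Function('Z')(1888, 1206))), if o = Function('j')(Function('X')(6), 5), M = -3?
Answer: Rational(137237806, 45) ≈ 3.0497e+6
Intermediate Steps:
Function('X')(p) = 4 (Function('X')(p) = Add(-3, Add(4, Mul(-1, -3))) = Add(-3, Add(4, 3)) = Add(-3, 7) = 4)
o = 5
Function('W')(D) = Rational(-1, 45)
Function('Z')(n, u) = Rational(-1, 45)
Add(3049729, Mul(-1, Function('Z')(1888, 1206))) = Add(3049729, Mul(-1, Rational(-1, 45))) = Add(3049729, Rational(1, 45)) = Rational(137237806, 45)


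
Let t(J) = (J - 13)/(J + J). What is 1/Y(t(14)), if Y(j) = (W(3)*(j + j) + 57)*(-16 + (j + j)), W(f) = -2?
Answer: -49/44377 ≈ -0.0011042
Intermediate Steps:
t(J) = (-13 + J)/(2*J) (t(J) = (-13 + J)/((2*J)) = (-13 + J)*(1/(2*J)) = (-13 + J)/(2*J))
Y(j) = (-16 + 2*j)*(57 - 4*j) (Y(j) = (-2*(j + j) + 57)*(-16 + (j + j)) = (-4*j + 57)*(-16 + 2*j) = (57 - 4*j)*(-16 + 2*j) = (-16 + 2*j)*(57 - 4*j))
1/Y(t(14)) = 1/(-912 - 8*(-13 + 14)**2/784 + 178*((1/2)*(-13 + 14)/14)) = 1/(-912 - 8*((1/2)*(1/14)*1)**2 + 178*((1/2)*(1/14)*1)) = 1/(-912 - 8*(1/28)**2 + 178*(1/28)) = 1/(-912 - 8*1/784 + 89/14) = 1/(-912 - 1/98 + 89/14) = 1/(-44377/49) = -49/44377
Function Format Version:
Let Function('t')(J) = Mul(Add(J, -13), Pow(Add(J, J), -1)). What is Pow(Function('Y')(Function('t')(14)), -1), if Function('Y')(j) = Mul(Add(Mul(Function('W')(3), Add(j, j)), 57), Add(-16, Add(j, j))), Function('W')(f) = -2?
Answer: Rational(-49, 44377) ≈ -0.0011042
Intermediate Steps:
Function('t')(J) = Mul(Rational(1, 2), Pow(J, -1), Add(-13, J)) (Function('t')(J) = Mul(Add(-13, J), Pow(Mul(2, J), -1)) = Mul(Add(-13, J), Mul(Rational(1, 2), Pow(J, -1))) = Mul(Rational(1, 2), Pow(J, -1), Add(-13, J)))
Function('Y')(j) = Mul(Add(-16, Mul(2, j)), Add(57, Mul(-4, j))) (Function('Y')(j) = Mul(Add(Mul(-2, Add(j, j)), 57), Add(-16, Add(j, j))) = Mul(Add(Mul(-2, Mul(2, j)), 57), Add(-16, Mul(2, j))) = Mul(Add(Mul(-4, j), 57), Add(-16, Mul(2, j))) = Mul(Add(57, Mul(-4, j)), Add(-16, Mul(2, j))) = Mul(Add(-16, Mul(2, j)), Add(57, Mul(-4, j))))
Pow(Function('Y')(Function('t')(14)), -1) = Pow(Add(-912, Mul(-8, Pow(Mul(Rational(1, 2), Pow(14, -1), Add(-13, 14)), 2)), Mul(178, Mul(Rational(1, 2), Pow(14, -1), Add(-13, 14)))), -1) = Pow(Add(-912, Mul(-8, Pow(Mul(Rational(1, 2), Rational(1, 14), 1), 2)), Mul(178, Mul(Rational(1, 2), Rational(1, 14), 1))), -1) = Pow(Add(-912, Mul(-8, Pow(Rational(1, 28), 2)), Mul(178, Rational(1, 28))), -1) = Pow(Add(-912, Mul(-8, Rational(1, 784)), Rational(89, 14)), -1) = Pow(Add(-912, Rational(-1, 98), Rational(89, 14)), -1) = Pow(Rational(-44377, 49), -1) = Rational(-49, 44377)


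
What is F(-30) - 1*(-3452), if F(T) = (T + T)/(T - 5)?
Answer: 24176/7 ≈ 3453.7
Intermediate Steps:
F(T) = 2*T/(-5 + T) (F(T) = (2*T)/(-5 + T) = 2*T/(-5 + T))
F(-30) - 1*(-3452) = 2*(-30)/(-5 - 30) - 1*(-3452) = 2*(-30)/(-35) + 3452 = 2*(-30)*(-1/35) + 3452 = 12/7 + 3452 = 24176/7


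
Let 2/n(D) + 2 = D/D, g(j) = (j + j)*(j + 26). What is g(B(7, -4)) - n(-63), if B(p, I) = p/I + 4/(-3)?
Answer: -10031/72 ≈ -139.32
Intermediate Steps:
B(p, I) = -4/3 + p/I (B(p, I) = p/I + 4*(-⅓) = p/I - 4/3 = -4/3 + p/I)
g(j) = 2*j*(26 + j) (g(j) = (2*j)*(26 + j) = 2*j*(26 + j))
n(D) = -2 (n(D) = 2/(-2 + D/D) = 2/(-2 + 1) = 2/(-1) = 2*(-1) = -2)
g(B(7, -4)) - n(-63) = 2*(-4/3 + 7/(-4))*(26 + (-4/3 + 7/(-4))) - 1*(-2) = 2*(-4/3 + 7*(-¼))*(26 + (-4/3 + 7*(-¼))) + 2 = 2*(-4/3 - 7/4)*(26 + (-4/3 - 7/4)) + 2 = 2*(-37/12)*(26 - 37/12) + 2 = 2*(-37/12)*(275/12) + 2 = -10175/72 + 2 = -10031/72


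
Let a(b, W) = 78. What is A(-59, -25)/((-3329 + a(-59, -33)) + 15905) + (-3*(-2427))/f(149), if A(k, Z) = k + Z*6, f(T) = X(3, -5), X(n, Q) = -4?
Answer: -2424595/1332 ≈ -1820.3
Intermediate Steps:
f(T) = -4
A(k, Z) = k + 6*Z
A(-59, -25)/((-3329 + a(-59, -33)) + 15905) + (-3*(-2427))/f(149) = (-59 + 6*(-25))/((-3329 + 78) + 15905) - 3*(-2427)/(-4) = (-59 - 150)/(-3251 + 15905) + 7281*(-¼) = -209/12654 - 7281/4 = -209*1/12654 - 7281/4 = -11/666 - 7281/4 = -2424595/1332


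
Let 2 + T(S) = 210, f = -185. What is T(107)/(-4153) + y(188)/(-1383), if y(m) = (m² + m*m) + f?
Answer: -97695541/1914533 ≈ -51.028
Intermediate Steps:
T(S) = 208 (T(S) = -2 + 210 = 208)
y(m) = -185 + 2*m² (y(m) = (m² + m*m) - 185 = (m² + m²) - 185 = 2*m² - 185 = -185 + 2*m²)
T(107)/(-4153) + y(188)/(-1383) = 208/(-4153) + (-185 + 2*188²)/(-1383) = 208*(-1/4153) + (-185 + 2*35344)*(-1/1383) = -208/4153 + (-185 + 70688)*(-1/1383) = -208/4153 + 70503*(-1/1383) = -208/4153 - 23501/461 = -97695541/1914533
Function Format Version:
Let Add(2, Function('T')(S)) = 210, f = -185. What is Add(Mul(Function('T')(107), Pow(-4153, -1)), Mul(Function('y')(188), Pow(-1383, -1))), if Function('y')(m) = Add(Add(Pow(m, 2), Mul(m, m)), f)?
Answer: Rational(-97695541, 1914533) ≈ -51.028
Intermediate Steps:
Function('T')(S) = 208 (Function('T')(S) = Add(-2, 210) = 208)
Function('y')(m) = Add(-185, Mul(2, Pow(m, 2))) (Function('y')(m) = Add(Add(Pow(m, 2), Mul(m, m)), -185) = Add(Add(Pow(m, 2), Pow(m, 2)), -185) = Add(Mul(2, Pow(m, 2)), -185) = Add(-185, Mul(2, Pow(m, 2))))
Add(Mul(Function('T')(107), Pow(-4153, -1)), Mul(Function('y')(188), Pow(-1383, -1))) = Add(Mul(208, Pow(-4153, -1)), Mul(Add(-185, Mul(2, Pow(188, 2))), Pow(-1383, -1))) = Add(Mul(208, Rational(-1, 4153)), Mul(Add(-185, Mul(2, 35344)), Rational(-1, 1383))) = Add(Rational(-208, 4153), Mul(Add(-185, 70688), Rational(-1, 1383))) = Add(Rational(-208, 4153), Mul(70503, Rational(-1, 1383))) = Add(Rational(-208, 4153), Rational(-23501, 461)) = Rational(-97695541, 1914533)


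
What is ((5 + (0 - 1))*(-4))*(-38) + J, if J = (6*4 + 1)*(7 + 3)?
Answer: 858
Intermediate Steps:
J = 250 (J = (24 + 1)*10 = 25*10 = 250)
((5 + (0 - 1))*(-4))*(-38) + J = ((5 + (0 - 1))*(-4))*(-38) + 250 = ((5 - 1)*(-4))*(-38) + 250 = (4*(-4))*(-38) + 250 = -16*(-38) + 250 = 608 + 250 = 858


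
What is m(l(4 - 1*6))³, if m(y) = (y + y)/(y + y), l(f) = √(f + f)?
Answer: 1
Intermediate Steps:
l(f) = √2*√f (l(f) = √(2*f) = √2*√f)
m(y) = 1 (m(y) = (2*y)/((2*y)) = (2*y)*(1/(2*y)) = 1)
m(l(4 - 1*6))³ = 1³ = 1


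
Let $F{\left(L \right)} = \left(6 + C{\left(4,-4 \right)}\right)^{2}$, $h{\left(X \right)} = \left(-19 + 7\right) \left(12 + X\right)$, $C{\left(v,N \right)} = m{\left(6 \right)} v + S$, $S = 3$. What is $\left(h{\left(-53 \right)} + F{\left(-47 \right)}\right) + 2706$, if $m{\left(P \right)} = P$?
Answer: $4287$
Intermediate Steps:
$C{\left(v,N \right)} = 3 + 6 v$ ($C{\left(v,N \right)} = 6 v + 3 = 3 + 6 v$)
$h{\left(X \right)} = -144 - 12 X$ ($h{\left(X \right)} = - 12 \left(12 + X\right) = -144 - 12 X$)
$F{\left(L \right)} = 1089$ ($F{\left(L \right)} = \left(6 + \left(3 + 6 \cdot 4\right)\right)^{2} = \left(6 + \left(3 + 24\right)\right)^{2} = \left(6 + 27\right)^{2} = 33^{2} = 1089$)
$\left(h{\left(-53 \right)} + F{\left(-47 \right)}\right) + 2706 = \left(\left(-144 - -636\right) + 1089\right) + 2706 = \left(\left(-144 + 636\right) + 1089\right) + 2706 = \left(492 + 1089\right) + 2706 = 1581 + 2706 = 4287$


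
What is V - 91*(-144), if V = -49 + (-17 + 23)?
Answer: 13061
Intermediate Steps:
V = -43 (V = -49 + 6 = -43)
V - 91*(-144) = -43 - 91*(-144) = -43 + 13104 = 13061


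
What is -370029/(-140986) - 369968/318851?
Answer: 65823808231/44953527086 ≈ 1.4643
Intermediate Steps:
-370029/(-140986) - 369968/318851 = -370029*(-1/140986) - 369968*1/318851 = 370029/140986 - 369968/318851 = 65823808231/44953527086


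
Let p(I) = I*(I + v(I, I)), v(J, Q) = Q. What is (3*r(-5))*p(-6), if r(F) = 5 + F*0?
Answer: 1080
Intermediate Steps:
p(I) = 2*I**2 (p(I) = I*(I + I) = I*(2*I) = 2*I**2)
r(F) = 5 (r(F) = 5 + 0 = 5)
(3*r(-5))*p(-6) = (3*5)*(2*(-6)**2) = 15*(2*36) = 15*72 = 1080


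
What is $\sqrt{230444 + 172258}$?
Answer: $\sqrt{402702} \approx 634.59$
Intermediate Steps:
$\sqrt{230444 + 172258} = \sqrt{402702}$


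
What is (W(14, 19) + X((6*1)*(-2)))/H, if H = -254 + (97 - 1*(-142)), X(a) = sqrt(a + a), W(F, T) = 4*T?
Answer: -76/15 - 2*I*sqrt(6)/15 ≈ -5.0667 - 0.3266*I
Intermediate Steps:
X(a) = sqrt(2)*sqrt(a) (X(a) = sqrt(2*a) = sqrt(2)*sqrt(a))
H = -15 (H = -254 + (97 + 142) = -254 + 239 = -15)
(W(14, 19) + X((6*1)*(-2)))/H = (4*19 + sqrt(2)*sqrt((6*1)*(-2)))/(-15) = (76 + sqrt(2)*sqrt(6*(-2)))*(-1/15) = (76 + sqrt(2)*sqrt(-12))*(-1/15) = (76 + sqrt(2)*(2*I*sqrt(3)))*(-1/15) = (76 + 2*I*sqrt(6))*(-1/15) = -76/15 - 2*I*sqrt(6)/15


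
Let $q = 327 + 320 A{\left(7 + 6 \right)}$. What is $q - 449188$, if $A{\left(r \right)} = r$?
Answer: $-444701$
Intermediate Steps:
$q = 4487$ ($q = 327 + 320 \left(7 + 6\right) = 327 + 320 \cdot 13 = 327 + 4160 = 4487$)
$q - 449188 = 4487 - 449188 = -444701$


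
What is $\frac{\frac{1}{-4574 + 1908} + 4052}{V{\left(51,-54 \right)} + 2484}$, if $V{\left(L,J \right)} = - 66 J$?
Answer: $\frac{514411}{767808} \approx 0.66997$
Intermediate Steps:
$\frac{\frac{1}{-4574 + 1908} + 4052}{V{\left(51,-54 \right)} + 2484} = \frac{\frac{1}{-4574 + 1908} + 4052}{\left(-66\right) \left(-54\right) + 2484} = \frac{\frac{1}{-2666} + 4052}{3564 + 2484} = \frac{- \frac{1}{2666} + 4052}{6048} = \frac{10802631}{2666} \cdot \frac{1}{6048} = \frac{514411}{767808}$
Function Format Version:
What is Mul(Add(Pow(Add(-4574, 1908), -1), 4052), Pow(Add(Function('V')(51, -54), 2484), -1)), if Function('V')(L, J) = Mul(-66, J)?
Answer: Rational(514411, 767808) ≈ 0.66997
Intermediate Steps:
Mul(Add(Pow(Add(-4574, 1908), -1), 4052), Pow(Add(Function('V')(51, -54), 2484), -1)) = Mul(Add(Pow(Add(-4574, 1908), -1), 4052), Pow(Add(Mul(-66, -54), 2484), -1)) = Mul(Add(Pow(-2666, -1), 4052), Pow(Add(3564, 2484), -1)) = Mul(Add(Rational(-1, 2666), 4052), Pow(6048, -1)) = Mul(Rational(10802631, 2666), Rational(1, 6048)) = Rational(514411, 767808)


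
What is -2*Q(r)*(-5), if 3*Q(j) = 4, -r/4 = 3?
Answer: 40/3 ≈ 13.333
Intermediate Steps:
r = -12 (r = -4*3 = -12)
Q(j) = 4/3 (Q(j) = (⅓)*4 = 4/3)
-2*Q(r)*(-5) = -2*4/3*(-5) = -8/3*(-5) = 40/3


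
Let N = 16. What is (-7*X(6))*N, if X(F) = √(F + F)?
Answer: -224*√3 ≈ -387.98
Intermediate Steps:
X(F) = √2*√F (X(F) = √(2*F) = √2*√F)
(-7*X(6))*N = -7*√2*√6*16 = -14*√3*16 = -224*√3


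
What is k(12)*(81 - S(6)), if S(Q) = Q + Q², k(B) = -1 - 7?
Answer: -312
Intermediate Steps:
k(B) = -8
k(12)*(81 - S(6)) = -8*(81 - 6*(1 + 6)) = -8*(81 - 6*7) = -8*(81 - 1*42) = -8*(81 - 42) = -8*39 = -312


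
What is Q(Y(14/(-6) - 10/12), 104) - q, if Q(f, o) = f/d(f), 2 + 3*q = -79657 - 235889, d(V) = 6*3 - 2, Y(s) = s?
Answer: 3365839/32 ≈ 1.0518e+5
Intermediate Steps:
d(V) = 16 (d(V) = 18 - 2 = 16)
q = -315548/3 (q = -⅔ + (-79657 - 235889)/3 = -⅔ + (⅓)*(-315546) = -⅔ - 105182 = -315548/3 ≈ -1.0518e+5)
Q(f, o) = f/16
Q(Y(14/(-6) - 10/12), 104) - q = (14/(-6) - 10/12)/16 - 1*(-315548/3) = (14*(-⅙) - 10*1/12)/16 + 315548/3 = (-7/3 - ⅚)/16 + 315548/3 = (1/16)*(-19/6) + 315548/3 = -19/96 + 315548/3 = 3365839/32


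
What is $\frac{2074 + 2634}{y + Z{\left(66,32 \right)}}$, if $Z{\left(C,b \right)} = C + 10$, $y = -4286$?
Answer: $- \frac{2354}{2105} \approx -1.1183$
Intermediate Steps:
$Z{\left(C,b \right)} = 10 + C$
$\frac{2074 + 2634}{y + Z{\left(66,32 \right)}} = \frac{2074 + 2634}{-4286 + \left(10 + 66\right)} = \frac{4708}{-4286 + 76} = \frac{4708}{-4210} = 4708 \left(- \frac{1}{4210}\right) = - \frac{2354}{2105}$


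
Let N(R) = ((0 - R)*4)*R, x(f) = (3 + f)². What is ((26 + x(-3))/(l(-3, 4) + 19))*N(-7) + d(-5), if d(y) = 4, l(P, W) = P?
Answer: -629/2 ≈ -314.50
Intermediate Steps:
N(R) = -4*R² (N(R) = (-R*4)*R = (-4*R)*R = -4*R²)
((26 + x(-3))/(l(-3, 4) + 19))*N(-7) + d(-5) = ((26 + (3 - 3)²)/(-3 + 19))*(-4*(-7)²) + 4 = ((26 + 0²)/16)*(-4*49) + 4 = ((26 + 0)*(1/16))*(-196) + 4 = (26*(1/16))*(-196) + 4 = (13/8)*(-196) + 4 = -637/2 + 4 = -629/2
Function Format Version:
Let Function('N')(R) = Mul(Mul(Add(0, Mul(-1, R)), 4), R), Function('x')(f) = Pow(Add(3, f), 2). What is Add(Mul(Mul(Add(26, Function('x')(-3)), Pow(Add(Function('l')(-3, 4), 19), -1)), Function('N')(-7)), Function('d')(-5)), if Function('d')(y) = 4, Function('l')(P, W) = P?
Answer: Rational(-629, 2) ≈ -314.50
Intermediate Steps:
Function('N')(R) = Mul(-4, Pow(R, 2)) (Function('N')(R) = Mul(Mul(Mul(-1, R), 4), R) = Mul(Mul(-4, R), R) = Mul(-4, Pow(R, 2)))
Add(Mul(Mul(Add(26, Function('x')(-3)), Pow(Add(Function('l')(-3, 4), 19), -1)), Function('N')(-7)), Function('d')(-5)) = Add(Mul(Mul(Add(26, Pow(Add(3, -3), 2)), Pow(Add(-3, 19), -1)), Mul(-4, Pow(-7, 2))), 4) = Add(Mul(Mul(Add(26, Pow(0, 2)), Pow(16, -1)), Mul(-4, 49)), 4) = Add(Mul(Mul(Add(26, 0), Rational(1, 16)), -196), 4) = Add(Mul(Mul(26, Rational(1, 16)), -196), 4) = Add(Mul(Rational(13, 8), -196), 4) = Add(Rational(-637, 2), 4) = Rational(-629, 2)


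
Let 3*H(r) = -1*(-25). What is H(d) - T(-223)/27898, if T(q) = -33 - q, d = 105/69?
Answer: 348440/41847 ≈ 8.3265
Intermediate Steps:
d = 35/23 (d = 105*(1/69) = 35/23 ≈ 1.5217)
H(r) = 25/3 (H(r) = (-1*(-25))/3 = (⅓)*25 = 25/3)
H(d) - T(-223)/27898 = 25/3 - (-33 - 1*(-223))/27898 = 25/3 - (-33 + 223)/27898 = 25/3 - 190/27898 = 25/3 - 1*95/13949 = 25/3 - 95/13949 = 348440/41847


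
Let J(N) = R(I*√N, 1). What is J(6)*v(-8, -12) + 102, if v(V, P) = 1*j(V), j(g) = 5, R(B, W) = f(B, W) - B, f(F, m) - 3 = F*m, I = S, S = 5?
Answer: 117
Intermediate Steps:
I = 5
f(F, m) = 3 + F*m
R(B, W) = 3 - B + B*W (R(B, W) = (3 + B*W) - B = 3 - B + B*W)
J(N) = 3 (J(N) = 3 - 5*√N + (5*√N)*1 = 3 - 5*√N + 5*√N = 3)
v(V, P) = 5 (v(V, P) = 1*5 = 5)
J(6)*v(-8, -12) + 102 = 3*5 + 102 = 15 + 102 = 117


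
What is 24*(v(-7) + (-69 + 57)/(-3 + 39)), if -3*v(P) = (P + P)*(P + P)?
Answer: -1576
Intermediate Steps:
v(P) = -4*P**2/3 (v(P) = -(P + P)*(P + P)/3 = -2*P*2*P/3 = -4*P**2/3)
24*(v(-7) + (-69 + 57)/(-3 + 39)) = 24*(-4/3*(-7)**2 + (-69 + 57)/(-3 + 39)) = 24*(-4/3*49 - 12/36) = 24*(-196/3 - 12*1/36) = 24*(-196/3 - 1/3) = 24*(-197/3) = -1576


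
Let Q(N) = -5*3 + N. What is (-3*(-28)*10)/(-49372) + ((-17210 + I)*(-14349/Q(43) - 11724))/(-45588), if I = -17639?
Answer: -49125226180329/5251798384 ≈ -9354.0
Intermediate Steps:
Q(N) = -15 + N
(-3*(-28)*10)/(-49372) + ((-17210 + I)*(-14349/Q(43) - 11724))/(-45588) = (-3*(-28)*10)/(-49372) + ((-17210 - 17639)*(-14349/(-15 + 43) - 11724))/(-45588) = (84*10)*(-1/49372) - 34849*(-14349/28 - 11724)*(-1/45588) = 840*(-1/49372) - 34849*(-14349*1/28 - 11724)*(-1/45588) = -210/12343 - 34849*(-14349/28 - 11724)*(-1/45588) = -210/12343 - 34849*(-342621/28)*(-1/45588) = -210/12343 + (11939999229/28)*(-1/45588) = -210/12343 - 3979999743/425488 = -49125226180329/5251798384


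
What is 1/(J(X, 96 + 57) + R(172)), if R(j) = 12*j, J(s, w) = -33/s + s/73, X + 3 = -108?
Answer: 2701/5571560 ≈ 0.00048478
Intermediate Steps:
X = -111 (X = -3 - 108 = -111)
J(s, w) = -33/s + s/73 (J(s, w) = -33/s + s*(1/73) = -33/s + s/73)
1/(J(X, 96 + 57) + R(172)) = 1/((-33/(-111) + (1/73)*(-111)) + 12*172) = 1/((-33*(-1/111) - 111/73) + 2064) = 1/((11/37 - 111/73) + 2064) = 1/(-3304/2701 + 2064) = 1/(5571560/2701) = 2701/5571560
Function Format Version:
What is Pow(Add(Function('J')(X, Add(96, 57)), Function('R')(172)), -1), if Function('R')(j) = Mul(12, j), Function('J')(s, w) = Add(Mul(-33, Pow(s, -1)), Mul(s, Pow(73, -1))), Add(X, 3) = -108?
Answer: Rational(2701, 5571560) ≈ 0.00048478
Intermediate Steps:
X = -111 (X = Add(-3, -108) = -111)
Function('J')(s, w) = Add(Mul(-33, Pow(s, -1)), Mul(Rational(1, 73), s)) (Function('J')(s, w) = Add(Mul(-33, Pow(s, -1)), Mul(s, Rational(1, 73))) = Add(Mul(-33, Pow(s, -1)), Mul(Rational(1, 73), s)))
Pow(Add(Function('J')(X, Add(96, 57)), Function('R')(172)), -1) = Pow(Add(Add(Mul(-33, Pow(-111, -1)), Mul(Rational(1, 73), -111)), Mul(12, 172)), -1) = Pow(Add(Add(Mul(-33, Rational(-1, 111)), Rational(-111, 73)), 2064), -1) = Pow(Add(Add(Rational(11, 37), Rational(-111, 73)), 2064), -1) = Pow(Add(Rational(-3304, 2701), 2064), -1) = Pow(Rational(5571560, 2701), -1) = Rational(2701, 5571560)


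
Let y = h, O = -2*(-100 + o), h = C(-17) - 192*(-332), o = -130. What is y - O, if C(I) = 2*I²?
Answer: 63862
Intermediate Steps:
h = 64322 (h = 2*(-17)² - 192*(-332) = 2*289 + 63744 = 578 + 63744 = 64322)
O = 460 (O = -2*(-100 - 130) = -2*(-230) = 460)
y = 64322
y - O = 64322 - 1*460 = 64322 - 460 = 63862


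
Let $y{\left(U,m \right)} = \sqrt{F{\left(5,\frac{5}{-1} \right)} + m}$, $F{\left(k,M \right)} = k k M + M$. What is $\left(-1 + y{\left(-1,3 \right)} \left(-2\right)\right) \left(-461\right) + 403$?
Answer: $864 + 922 i \sqrt{127} \approx 864.0 + 10390.0 i$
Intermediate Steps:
$F{\left(k,M \right)} = M + M k^{2}$ ($F{\left(k,M \right)} = k^{2} M + M = M k^{2} + M = M + M k^{2}$)
$y{\left(U,m \right)} = \sqrt{-130 + m}$ ($y{\left(U,m \right)} = \sqrt{\frac{5}{-1} \left(1 + 5^{2}\right) + m} = \sqrt{5 \left(-1\right) \left(1 + 25\right) + m} = \sqrt{\left(-5\right) 26 + m} = \sqrt{-130 + m}$)
$\left(-1 + y{\left(-1,3 \right)} \left(-2\right)\right) \left(-461\right) + 403 = \left(-1 + \sqrt{-130 + 3} \left(-2\right)\right) \left(-461\right) + 403 = \left(-1 + \sqrt{-127} \left(-2\right)\right) \left(-461\right) + 403 = \left(-1 + i \sqrt{127} \left(-2\right)\right) \left(-461\right) + 403 = \left(-1 - 2 i \sqrt{127}\right) \left(-461\right) + 403 = \left(461 + 922 i \sqrt{127}\right) + 403 = 864 + 922 i \sqrt{127}$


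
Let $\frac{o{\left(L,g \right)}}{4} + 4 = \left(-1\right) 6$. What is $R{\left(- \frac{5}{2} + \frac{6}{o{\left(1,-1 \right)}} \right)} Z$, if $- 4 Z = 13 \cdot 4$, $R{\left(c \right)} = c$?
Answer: $\frac{689}{20} \approx 34.45$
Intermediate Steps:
$o{\left(L,g \right)} = -40$ ($o{\left(L,g \right)} = -16 + 4 \left(\left(-1\right) 6\right) = -16 + 4 \left(-6\right) = -16 - 24 = -40$)
$Z = -13$ ($Z = - \frac{13 \cdot 4}{4} = \left(- \frac{1}{4}\right) 52 = -13$)
$R{\left(- \frac{5}{2} + \frac{6}{o{\left(1,-1 \right)}} \right)} Z = \left(- \frac{5}{2} + \frac{6}{-40}\right) \left(-13\right) = \left(\left(-5\right) \frac{1}{2} + 6 \left(- \frac{1}{40}\right)\right) \left(-13\right) = \left(- \frac{5}{2} - \frac{3}{20}\right) \left(-13\right) = \left(- \frac{53}{20}\right) \left(-13\right) = \frac{689}{20}$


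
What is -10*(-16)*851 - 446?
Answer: 135714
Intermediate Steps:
-10*(-16)*851 - 446 = 160*851 - 446 = 136160 - 446 = 135714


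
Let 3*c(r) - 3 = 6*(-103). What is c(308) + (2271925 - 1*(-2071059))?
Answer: 4342779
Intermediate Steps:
c(r) = -205 (c(r) = 1 + (6*(-103))/3 = 1 + (1/3)*(-618) = 1 - 206 = -205)
c(308) + (2271925 - 1*(-2071059)) = -205 + (2271925 - 1*(-2071059)) = -205 + (2271925 + 2071059) = -205 + 4342984 = 4342779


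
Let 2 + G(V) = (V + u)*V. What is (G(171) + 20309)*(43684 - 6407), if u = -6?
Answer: 1808754594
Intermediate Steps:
G(V) = -2 + V*(-6 + V) (G(V) = -2 + (V - 6)*V = -2 + (-6 + V)*V = -2 + V*(-6 + V))
(G(171) + 20309)*(43684 - 6407) = ((-2 + 171² - 6*171) + 20309)*(43684 - 6407) = ((-2 + 29241 - 1026) + 20309)*37277 = (28213 + 20309)*37277 = 48522*37277 = 1808754594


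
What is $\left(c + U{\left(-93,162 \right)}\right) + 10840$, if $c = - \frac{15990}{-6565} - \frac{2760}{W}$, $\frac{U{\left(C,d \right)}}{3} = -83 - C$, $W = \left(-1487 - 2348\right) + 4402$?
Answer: $\frac{207451004}{19089} \approx 10868.0$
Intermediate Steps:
$W = 567$ ($W = -3835 + 4402 = 567$)
$U{\left(C,d \right)} = -249 - 3 C$ ($U{\left(C,d \right)} = 3 \left(-83 - C\right) = -249 - 3 C$)
$c = - \frac{46426}{19089}$ ($c = - \frac{15990}{-6565} - \frac{2760}{567} = \left(-15990\right) \left(- \frac{1}{6565}\right) - \frac{920}{189} = \frac{246}{101} - \frac{920}{189} = - \frac{46426}{19089} \approx -2.4321$)
$\left(c + U{\left(-93,162 \right)}\right) + 10840 = \left(- \frac{46426}{19089} - -30\right) + 10840 = \left(- \frac{46426}{19089} + \left(-249 + 279\right)\right) + 10840 = \left(- \frac{46426}{19089} + 30\right) + 10840 = \frac{526244}{19089} + 10840 = \frac{207451004}{19089}$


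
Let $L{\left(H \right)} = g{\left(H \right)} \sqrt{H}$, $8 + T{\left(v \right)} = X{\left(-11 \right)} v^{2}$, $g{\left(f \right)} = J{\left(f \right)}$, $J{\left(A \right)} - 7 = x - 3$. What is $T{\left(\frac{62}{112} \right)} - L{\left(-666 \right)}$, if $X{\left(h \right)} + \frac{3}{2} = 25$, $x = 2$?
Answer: $- \frac{5009}{6272} - 18 i \sqrt{74} \approx -0.79863 - 154.84 i$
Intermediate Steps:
$X{\left(h \right)} = \frac{47}{2}$ ($X{\left(h \right)} = - \frac{3}{2} + 25 = \frac{47}{2}$)
$J{\left(A \right)} = 6$ ($J{\left(A \right)} = 7 + \left(2 - 3\right) = 7 - 1 = 6$)
$g{\left(f \right)} = 6$
$T{\left(v \right)} = -8 + \frac{47 v^{2}}{2}$
$L{\left(H \right)} = 6 \sqrt{H}$
$T{\left(\frac{62}{112} \right)} - L{\left(-666 \right)} = \left(-8 + \frac{47 \left(\frac{62}{112}\right)^{2}}{2}\right) - 6 \sqrt{-666} = \left(-8 + \frac{47 \left(62 \cdot \frac{1}{112}\right)^{2}}{2}\right) - 6 \cdot 3 i \sqrt{74} = \left(-8 + \frac{47 \left(\frac{31}{56}\right)^{2}}{2}\right) - 18 i \sqrt{74} = \left(-8 + \frac{47}{2} \cdot \frac{961}{3136}\right) - 18 i \sqrt{74} = \left(-8 + \frac{45167}{6272}\right) - 18 i \sqrt{74} = - \frac{5009}{6272} - 18 i \sqrt{74}$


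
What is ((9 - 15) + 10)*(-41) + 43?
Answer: -121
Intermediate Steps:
((9 - 15) + 10)*(-41) + 43 = (-6 + 10)*(-41) + 43 = 4*(-41) + 43 = -164 + 43 = -121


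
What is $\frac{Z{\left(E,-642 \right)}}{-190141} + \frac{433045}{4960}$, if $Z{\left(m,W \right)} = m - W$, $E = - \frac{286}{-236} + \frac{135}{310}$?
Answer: $\frac{971569718879}{11128572448} \approx 87.304$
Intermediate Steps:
$E = \frac{3013}{1829}$ ($E = \left(-286\right) \left(- \frac{1}{236}\right) + 135 \cdot \frac{1}{310} = \frac{143}{118} + \frac{27}{62} = \frac{3013}{1829} \approx 1.6473$)
$\frac{Z{\left(E,-642 \right)}}{-190141} + \frac{433045}{4960} = \frac{\frac{3013}{1829} - -642}{-190141} + \frac{433045}{4960} = \left(\frac{3013}{1829} + 642\right) \left(- \frac{1}{190141}\right) + 433045 \cdot \frac{1}{4960} = \frac{1177231}{1829} \left(- \frac{1}{190141}\right) + \frac{86609}{992} = - \frac{1177231}{347767889} + \frac{86609}{992} = \frac{971569718879}{11128572448}$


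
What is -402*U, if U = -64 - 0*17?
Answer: 25728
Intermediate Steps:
U = -64 (U = -64 - 1*0 = -64 + 0 = -64)
-402*U = -402*(-64) = 25728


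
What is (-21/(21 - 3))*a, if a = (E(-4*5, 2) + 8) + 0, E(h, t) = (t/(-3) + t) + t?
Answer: -119/9 ≈ -13.222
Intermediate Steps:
E(h, t) = 5*t/3 (E(h, t) = (t*(-⅓) + t) + t = (-t/3 + t) + t = 2*t/3 + t = 5*t/3)
a = 34/3 (a = ((5/3)*2 + 8) + 0 = (10/3 + 8) + 0 = 34/3 + 0 = 34/3 ≈ 11.333)
(-21/(21 - 3))*a = -21/(21 - 3)*(34/3) = -21/18*(34/3) = -21*1/18*(34/3) = -7/6*34/3 = -119/9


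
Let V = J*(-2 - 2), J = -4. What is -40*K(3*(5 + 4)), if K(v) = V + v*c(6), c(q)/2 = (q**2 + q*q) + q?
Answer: -169120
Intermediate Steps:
c(q) = 2*q + 4*q**2 (c(q) = 2*((q**2 + q*q) + q) = 2*((q**2 + q**2) + q) = 2*(2*q**2 + q) = 2*(q + 2*q**2) = 2*q + 4*q**2)
V = 16 (V = -4*(-2 - 2) = -4*(-4) = 16)
K(v) = 16 + 156*v (K(v) = 16 + v*(2*6*(1 + 2*6)) = 16 + v*(2*6*(1 + 12)) = 16 + v*(2*6*13) = 16 + v*156 = 16 + 156*v)
-40*K(3*(5 + 4)) = -40*(16 + 156*(3*(5 + 4))) = -40*(16 + 156*(3*9)) = -40*(16 + 156*27) = -40*(16 + 4212) = -40*4228 = -169120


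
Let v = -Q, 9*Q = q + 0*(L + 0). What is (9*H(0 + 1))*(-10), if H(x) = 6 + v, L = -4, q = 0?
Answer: -540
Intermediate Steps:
Q = 0 (Q = (0 + 0*(-4 + 0))/9 = (0 + 0*(-4))/9 = (0 + 0)/9 = (1/9)*0 = 0)
v = 0 (v = -1*0 = 0)
H(x) = 6 (H(x) = 6 + 0 = 6)
(9*H(0 + 1))*(-10) = (9*6)*(-10) = 54*(-10) = -540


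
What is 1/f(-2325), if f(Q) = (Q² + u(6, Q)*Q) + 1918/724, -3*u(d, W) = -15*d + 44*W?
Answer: -362/26768677291 ≈ -1.3523e-8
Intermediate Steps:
u(d, W) = 5*d - 44*W/3 (u(d, W) = -(-15*d + 44*W)/3 = 5*d - 44*W/3)
f(Q) = 959/362 + Q² + Q*(30 - 44*Q/3) (f(Q) = (Q² + (5*6 - 44*Q/3)*Q) + 1918/724 = (Q² + (30 - 44*Q/3)*Q) + 1918*(1/724) = (Q² + Q*(30 - 44*Q/3)) + 959/362 = 959/362 + Q² + Q*(30 - 44*Q/3))
1/f(-2325) = 1/(959/362 + 30*(-2325) - 41/3*(-2325)²) = 1/(959/362 - 69750 - 41/3*5405625) = 1/(959/362 - 69750 - 73876875) = 1/(-26768677291/362) = -362/26768677291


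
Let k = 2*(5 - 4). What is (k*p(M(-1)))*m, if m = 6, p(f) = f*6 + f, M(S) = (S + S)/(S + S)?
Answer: 84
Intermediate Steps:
M(S) = 1 (M(S) = (2*S)/((2*S)) = (2*S)*(1/(2*S)) = 1)
p(f) = 7*f (p(f) = 6*f + f = 7*f)
k = 2 (k = 2*1 = 2)
(k*p(M(-1)))*m = (2*(7*1))*6 = (2*7)*6 = 14*6 = 84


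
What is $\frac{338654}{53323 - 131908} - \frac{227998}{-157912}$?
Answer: $- \frac{17780153809}{6204757260} \approx -2.8656$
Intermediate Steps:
$\frac{338654}{53323 - 131908} - \frac{227998}{-157912} = \frac{338654}{53323 - 131908} - - \frac{113999}{78956} = \frac{338654}{-78585} + \frac{113999}{78956} = 338654 \left(- \frac{1}{78585}\right) + \frac{113999}{78956} = - \frac{338654}{78585} + \frac{113999}{78956} = - \frac{17780153809}{6204757260}$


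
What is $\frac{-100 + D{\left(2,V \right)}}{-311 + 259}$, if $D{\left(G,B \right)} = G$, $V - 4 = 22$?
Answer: $\frac{49}{26} \approx 1.8846$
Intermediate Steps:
$V = 26$ ($V = 4 + 22 = 26$)
$\frac{-100 + D{\left(2,V \right)}}{-311 + 259} = \frac{-100 + 2}{-311 + 259} = - \frac{98}{-52} = \left(-98\right) \left(- \frac{1}{52}\right) = \frac{49}{26}$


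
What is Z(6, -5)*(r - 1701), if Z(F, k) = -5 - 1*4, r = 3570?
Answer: -16821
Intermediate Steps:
Z(F, k) = -9 (Z(F, k) = -5 - 4 = -9)
Z(6, -5)*(r - 1701) = -9*(3570 - 1701) = -9*1869 = -16821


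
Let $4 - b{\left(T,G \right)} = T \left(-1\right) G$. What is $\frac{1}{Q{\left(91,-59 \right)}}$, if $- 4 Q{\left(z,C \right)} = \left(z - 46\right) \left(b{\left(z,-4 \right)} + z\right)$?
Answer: $\frac{4}{12105} \approx 0.00033044$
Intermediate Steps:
$b{\left(T,G \right)} = 4 + G T$ ($b{\left(T,G \right)} = 4 - T \left(-1\right) G = 4 - - T G = 4 - - G T = 4 + G T$)
$Q{\left(z,C \right)} = - \frac{\left(-46 + z\right) \left(4 - 3 z\right)}{4}$ ($Q{\left(z,C \right)} = - \frac{\left(z - 46\right) \left(\left(4 - 4 z\right) + z\right)}{4} = - \frac{\left(-46 + z\right) \left(4 - 3 z\right)}{4}$)
$\frac{1}{Q{\left(91,-59 \right)}} = \frac{1}{46 - \frac{6461}{2} + \frac{3 \cdot 91^{2}}{4}} = \frac{1}{46 - \frac{6461}{2} + \frac{3}{4} \cdot 8281} = \frac{1}{46 - \frac{6461}{2} + \frac{24843}{4}} = \frac{1}{\frac{12105}{4}} = \frac{4}{12105}$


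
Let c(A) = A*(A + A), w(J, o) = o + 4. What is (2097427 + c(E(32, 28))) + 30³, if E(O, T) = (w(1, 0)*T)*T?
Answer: 21793419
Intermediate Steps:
w(J, o) = 4 + o
E(O, T) = 4*T² (E(O, T) = ((4 + 0)*T)*T = (4*T)*T = 4*T²)
c(A) = 2*A² (c(A) = A*(2*A) = 2*A²)
(2097427 + c(E(32, 28))) + 30³ = (2097427 + 2*(4*28²)²) + 30³ = (2097427 + 2*(4*784)²) + 27000 = (2097427 + 2*3136²) + 27000 = (2097427 + 2*9834496) + 27000 = (2097427 + 19668992) + 27000 = 21766419 + 27000 = 21793419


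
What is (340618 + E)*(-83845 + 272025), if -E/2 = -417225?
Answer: 221124296240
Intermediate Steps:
E = 834450 (E = -2*(-417225) = 834450)
(340618 + E)*(-83845 + 272025) = (340618 + 834450)*(-83845 + 272025) = 1175068*188180 = 221124296240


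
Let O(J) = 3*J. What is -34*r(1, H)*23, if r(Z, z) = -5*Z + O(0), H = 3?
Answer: 3910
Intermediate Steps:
r(Z, z) = -5*Z (r(Z, z) = -5*Z + 3*0 = -5*Z + 0 = -5*Z)
-34*r(1, H)*23 = -(-170)*23 = -34*(-5)*23 = 170*23 = 3910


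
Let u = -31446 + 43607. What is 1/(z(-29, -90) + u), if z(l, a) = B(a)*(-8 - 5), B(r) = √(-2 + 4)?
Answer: 12161/147889583 + 13*√2/147889583 ≈ 8.2355e-5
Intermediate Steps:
B(r) = √2
z(l, a) = -13*√2 (z(l, a) = √2*(-8 - 5) = √2*(-13) = -13*√2)
u = 12161
1/(z(-29, -90) + u) = 1/(-13*√2 + 12161) = 1/(12161 - 13*√2)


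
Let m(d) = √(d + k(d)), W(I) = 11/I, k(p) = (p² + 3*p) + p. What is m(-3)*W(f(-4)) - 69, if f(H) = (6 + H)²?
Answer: -69 + 11*I*√6/4 ≈ -69.0 + 6.7361*I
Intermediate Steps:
k(p) = p² + 4*p
m(d) = √(d + d*(4 + d))
m(-3)*W(f(-4)) - 69 = √(-3*(5 - 3))*(11/((6 - 4)²)) - 69 = √(-3*2)*(11/(2²)) - 69 = √(-6)*(11/4) - 69 = (I*√6)*(11*(¼)) - 69 = (I*√6)*(11/4) - 69 = 11*I*√6/4 - 69 = -69 + 11*I*√6/4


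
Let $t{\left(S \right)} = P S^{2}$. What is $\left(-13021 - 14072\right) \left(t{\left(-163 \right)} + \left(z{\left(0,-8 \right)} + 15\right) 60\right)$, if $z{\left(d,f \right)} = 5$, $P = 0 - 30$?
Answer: $21562505910$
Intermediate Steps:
$P = -30$ ($P = 0 - 30 = -30$)
$t{\left(S \right)} = - 30 S^{2}$
$\left(-13021 - 14072\right) \left(t{\left(-163 \right)} + \left(z{\left(0,-8 \right)} + 15\right) 60\right) = \left(-13021 - 14072\right) \left(- 30 \left(-163\right)^{2} + \left(5 + 15\right) 60\right) = - 27093 \left(\left(-30\right) 26569 + 20 \cdot 60\right) = - 27093 \left(-797070 + 1200\right) = \left(-27093\right) \left(-795870\right) = 21562505910$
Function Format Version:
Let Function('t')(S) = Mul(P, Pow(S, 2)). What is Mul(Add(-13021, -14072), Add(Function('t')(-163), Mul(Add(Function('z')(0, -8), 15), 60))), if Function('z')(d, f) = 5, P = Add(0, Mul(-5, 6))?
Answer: 21562505910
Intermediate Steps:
P = -30 (P = Add(0, -30) = -30)
Function('t')(S) = Mul(-30, Pow(S, 2))
Mul(Add(-13021, -14072), Add(Function('t')(-163), Mul(Add(Function('z')(0, -8), 15), 60))) = Mul(Add(-13021, -14072), Add(Mul(-30, Pow(-163, 2)), Mul(Add(5, 15), 60))) = Mul(-27093, Add(Mul(-30, 26569), Mul(20, 60))) = Mul(-27093, Add(-797070, 1200)) = Mul(-27093, -795870) = 21562505910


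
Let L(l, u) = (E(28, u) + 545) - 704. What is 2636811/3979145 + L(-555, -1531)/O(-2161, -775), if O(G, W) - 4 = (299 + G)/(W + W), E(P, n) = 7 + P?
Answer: -371766849359/16039933495 ≈ -23.178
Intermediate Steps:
O(G, W) = 4 + (299 + G)/(2*W) (O(G, W) = 4 + (299 + G)/(W + W) = 4 + (299 + G)/((2*W)) = 4 + (299 + G)*(1/(2*W)) = 4 + (299 + G)/(2*W))
L(l, u) = -124 (L(l, u) = ((7 + 28) + 545) - 704 = (35 + 545) - 704 = 580 - 704 = -124)
2636811/3979145 + L(-555, -1531)/O(-2161, -775) = 2636811/3979145 - 124*(-1550/(299 - 2161 + 8*(-775))) = 2636811*(1/3979145) - 124*(-1550/(299 - 2161 - 6200)) = 2636811/3979145 - 124/((1/2)*(-1/775)*(-8062)) = 2636811/3979145 - 124/4031/775 = 2636811/3979145 - 124*775/4031 = 2636811/3979145 - 96100/4031 = -371766849359/16039933495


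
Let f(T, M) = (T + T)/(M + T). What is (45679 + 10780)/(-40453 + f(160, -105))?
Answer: -621049/444919 ≈ -1.3959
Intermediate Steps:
f(T, M) = 2*T/(M + T) (f(T, M) = (2*T)/(M + T) = 2*T/(M + T))
(45679 + 10780)/(-40453 + f(160, -105)) = (45679 + 10780)/(-40453 + 2*160/(-105 + 160)) = 56459/(-40453 + 2*160/55) = 56459/(-40453 + 2*160*(1/55)) = 56459/(-40453 + 64/11) = 56459/(-444919/11) = 56459*(-11/444919) = -621049/444919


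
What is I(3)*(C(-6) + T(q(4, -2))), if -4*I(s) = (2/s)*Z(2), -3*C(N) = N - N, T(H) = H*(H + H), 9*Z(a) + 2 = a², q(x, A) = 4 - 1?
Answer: -⅔ ≈ -0.66667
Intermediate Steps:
q(x, A) = 3
Z(a) = -2/9 + a²/9
T(H) = 2*H² (T(H) = H*(2*H) = 2*H²)
C(N) = 0 (C(N) = -(N - N)/3 = -⅓*0 = 0)
I(s) = -1/(9*s) (I(s) = -2/s*(-2/9 + (⅑)*2²)/4 = -2/s*(-2/9 + (⅑)*4)/4 = -2/s*(-2/9 + 4/9)/4 = -2/s*2/(4*9) = -1/(9*s))
I(3)*(C(-6) + T(q(4, -2))) = (-⅑/3)*(0 + 2*3²) = (-⅑*⅓)*(0 + 2*9) = -(0 + 18)/27 = -1/27*18 = -⅔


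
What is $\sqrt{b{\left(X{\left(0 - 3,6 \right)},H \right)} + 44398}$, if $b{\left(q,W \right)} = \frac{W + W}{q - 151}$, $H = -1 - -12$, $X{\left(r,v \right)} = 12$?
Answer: $\frac{30 \sqrt{953123}}{139} \approx 210.71$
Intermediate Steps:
$H = 11$ ($H = -1 + 12 = 11$)
$b{\left(q,W \right)} = \frac{2 W}{-151 + q}$
$\sqrt{b{\left(X{\left(0 - 3,6 \right)},H \right)} + 44398} = \sqrt{2 \cdot 11 \frac{1}{-151 + 12} + 44398} = \sqrt{2 \cdot 11 \frac{1}{-139} + 44398} = \sqrt{2 \cdot 11 \left(- \frac{1}{139}\right) + 44398} = \sqrt{- \frac{22}{139} + 44398} = \sqrt{\frac{6171300}{139}} = \frac{30 \sqrt{953123}}{139}$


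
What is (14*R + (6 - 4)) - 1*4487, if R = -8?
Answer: -4597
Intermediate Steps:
(14*R + (6 - 4)) - 1*4487 = (14*(-8) + (6 - 4)) - 1*4487 = (-112 + (6 - 1*4)) - 4487 = (-112 + (6 - 4)) - 4487 = (-112 + 2) - 4487 = -110 - 4487 = -4597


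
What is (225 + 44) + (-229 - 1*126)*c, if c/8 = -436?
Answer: 1238509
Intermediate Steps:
c = -3488 (c = 8*(-436) = -3488)
(225 + 44) + (-229 - 1*126)*c = (225 + 44) + (-229 - 1*126)*(-3488) = 269 + (-229 - 126)*(-3488) = 269 - 355*(-3488) = 269 + 1238240 = 1238509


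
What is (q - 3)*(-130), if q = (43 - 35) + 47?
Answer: -6760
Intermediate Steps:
q = 55 (q = 8 + 47 = 55)
(q - 3)*(-130) = (55 - 3)*(-130) = 52*(-130) = -6760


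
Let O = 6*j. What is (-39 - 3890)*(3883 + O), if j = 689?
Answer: -31498793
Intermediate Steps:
O = 4134 (O = 6*689 = 4134)
(-39 - 3890)*(3883 + O) = (-39 - 3890)*(3883 + 4134) = -3929*8017 = -31498793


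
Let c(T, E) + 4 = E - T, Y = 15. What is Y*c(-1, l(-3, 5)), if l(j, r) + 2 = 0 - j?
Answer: -30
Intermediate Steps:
l(j, r) = -2 - j (l(j, r) = -2 + (0 - j) = -2 - j)
c(T, E) = -4 + E - T (c(T, E) = -4 + (E - T) = -4 + E - T)
Y*c(-1, l(-3, 5)) = 15*(-4 + (-2 - 1*(-3)) - 1*(-1)) = 15*(-4 + (-2 + 3) + 1) = 15*(-4 + 1 + 1) = 15*(-2) = -30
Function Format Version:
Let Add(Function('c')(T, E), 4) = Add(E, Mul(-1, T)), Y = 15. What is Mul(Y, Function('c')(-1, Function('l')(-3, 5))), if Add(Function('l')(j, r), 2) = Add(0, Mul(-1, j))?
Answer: -30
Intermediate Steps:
Function('l')(j, r) = Add(-2, Mul(-1, j)) (Function('l')(j, r) = Add(-2, Add(0, Mul(-1, j))) = Add(-2, Mul(-1, j)))
Function('c')(T, E) = Add(-4, E, Mul(-1, T)) (Function('c')(T, E) = Add(-4, Add(E, Mul(-1, T))) = Add(-4, E, Mul(-1, T)))
Mul(Y, Function('c')(-1, Function('l')(-3, 5))) = Mul(15, Add(-4, Add(-2, Mul(-1, -3)), Mul(-1, -1))) = Mul(15, Add(-4, Add(-2, 3), 1)) = Mul(15, Add(-4, 1, 1)) = Mul(15, -2) = -30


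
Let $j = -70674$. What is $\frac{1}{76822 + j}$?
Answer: $\frac{1}{6148} \approx 0.00016265$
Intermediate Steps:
$\frac{1}{76822 + j} = \frac{1}{76822 - 70674} = \frac{1}{6148}$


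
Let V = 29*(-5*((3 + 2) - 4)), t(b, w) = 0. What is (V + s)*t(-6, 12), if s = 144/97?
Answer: 0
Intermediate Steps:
s = 144/97 (s = 144*(1/97) = 144/97 ≈ 1.4845)
V = -145 (V = 29*(-5*(5 - 4)) = 29*(-5*1) = 29*(-5) = -145)
(V + s)*t(-6, 12) = (-145 + 144/97)*0 = -13921/97*0 = 0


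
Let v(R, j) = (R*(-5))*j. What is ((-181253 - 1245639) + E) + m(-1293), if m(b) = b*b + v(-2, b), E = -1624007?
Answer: -1391980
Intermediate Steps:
v(R, j) = -5*R*j (v(R, j) = (-5*R)*j = -5*R*j)
m(b) = b**2 + 10*b (m(b) = b*b - 5*(-2)*b = b**2 + 10*b)
((-181253 - 1245639) + E) + m(-1293) = ((-181253 - 1245639) - 1624007) - 1293*(10 - 1293) = (-1426892 - 1624007) - 1293*(-1283) = -3050899 + 1658919 = -1391980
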